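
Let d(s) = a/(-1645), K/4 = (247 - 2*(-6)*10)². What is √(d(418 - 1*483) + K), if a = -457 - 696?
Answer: √1457889101585/1645 ≈ 734.00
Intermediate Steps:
a = -1153
K = 538756 (K = 4*(247 - 2*(-6)*10)² = 4*(247 + 12*10)² = 4*(247 + 120)² = 4*367² = 4*134689 = 538756)
d(s) = 1153/1645 (d(s) = -1153/(-1645) = -1153*(-1/1645) = 1153/1645)
√(d(418 - 1*483) + K) = √(1153/1645 + 538756) = √(886254773/1645) = √1457889101585/1645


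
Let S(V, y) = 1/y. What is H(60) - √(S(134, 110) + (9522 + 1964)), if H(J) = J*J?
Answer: 3600 - √138980710/110 ≈ 3492.8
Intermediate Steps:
H(J) = J²
H(60) - √(S(134, 110) + (9522 + 1964)) = 60² - √(1/110 + (9522 + 1964)) = 3600 - √(1/110 + 11486) = 3600 - √(1263461/110) = 3600 - √138980710/110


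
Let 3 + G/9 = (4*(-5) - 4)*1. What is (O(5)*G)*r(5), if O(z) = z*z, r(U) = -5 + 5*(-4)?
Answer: 151875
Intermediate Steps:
r(U) = -25 (r(U) = -5 - 20 = -25)
G = -243 (G = -27 + 9*((4*(-5) - 4)*1) = -27 + 9*((-20 - 4)*1) = -27 + 9*(-24*1) = -27 + 9*(-24) = -27 - 216 = -243)
O(z) = z**2
(O(5)*G)*r(5) = (5**2*(-243))*(-25) = (25*(-243))*(-25) = -6075*(-25) = 151875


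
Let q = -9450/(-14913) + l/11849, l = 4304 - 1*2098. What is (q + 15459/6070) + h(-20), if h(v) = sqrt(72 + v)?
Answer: 401226333427/119177123510 + 2*sqrt(13) ≈ 10.578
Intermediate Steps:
l = 2206 (l = 4304 - 2098 = 2206)
q = 16096792/19633793 (q = -9450/(-14913) + 2206/11849 = -9450*(-1/14913) + 2206*(1/11849) = 1050/1657 + 2206/11849 = 16096792/19633793 ≈ 0.81985)
(q + 15459/6070) + h(-20) = (16096792/19633793 + 15459/6070) + sqrt(72 - 20) = (16096792/19633793 + 15459*(1/6070)) + sqrt(52) = (16096792/19633793 + 15459/6070) + 2*sqrt(13) = 401226333427/119177123510 + 2*sqrt(13)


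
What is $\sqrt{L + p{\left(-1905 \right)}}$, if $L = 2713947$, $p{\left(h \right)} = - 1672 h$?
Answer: $\sqrt{5899107} \approx 2428.8$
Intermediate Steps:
$\sqrt{L + p{\left(-1905 \right)}} = \sqrt{2713947 - -3185160} = \sqrt{2713947 + 3185160} = \sqrt{5899107}$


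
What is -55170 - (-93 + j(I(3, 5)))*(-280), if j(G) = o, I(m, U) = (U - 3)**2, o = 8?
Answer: -78970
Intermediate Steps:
I(m, U) = (-3 + U)**2
j(G) = 8
-55170 - (-93 + j(I(3, 5)))*(-280) = -55170 - (-93 + 8)*(-280) = -55170 - (-85)*(-280) = -55170 - 1*23800 = -55170 - 23800 = -78970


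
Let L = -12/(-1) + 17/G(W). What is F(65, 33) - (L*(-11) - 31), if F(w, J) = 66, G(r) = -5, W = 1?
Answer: 958/5 ≈ 191.60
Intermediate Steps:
L = 43/5 (L = -12/(-1) + 17/(-5) = -12*(-1) + 17*(-⅕) = 12 - 17/5 = 43/5 ≈ 8.6000)
F(65, 33) - (L*(-11) - 31) = 66 - ((43/5)*(-11) - 31) = 66 - (-473/5 - 31) = 66 - 1*(-628/5) = 66 + 628/5 = 958/5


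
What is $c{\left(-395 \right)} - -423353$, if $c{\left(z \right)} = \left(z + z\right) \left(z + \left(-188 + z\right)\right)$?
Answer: $1195973$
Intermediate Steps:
$c{\left(z \right)} = 2 z \left(-188 + 2 z\right)$
$c{\left(-395 \right)} - -423353 = 4 \left(-395\right) \left(-94 - 395\right) - -423353 = 4 \left(-395\right) \left(-489\right) + 423353 = 772620 + 423353 = 1195973$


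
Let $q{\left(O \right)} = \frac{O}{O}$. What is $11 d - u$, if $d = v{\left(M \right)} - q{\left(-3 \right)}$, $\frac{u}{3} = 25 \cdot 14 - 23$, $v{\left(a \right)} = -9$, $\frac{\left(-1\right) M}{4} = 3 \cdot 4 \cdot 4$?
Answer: $-1091$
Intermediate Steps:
$q{\left(O \right)} = 1$
$M = -192$ ($M = - 4 \cdot 3 \cdot 4 \cdot 4 = - 4 \cdot 12 \cdot 4 = \left(-4\right) 48 = -192$)
$u = 981$ ($u = 3 \left(25 \cdot 14 - 23\right) = 3 \left(350 - 23\right) = 3 \cdot 327 = 981$)
$d = -10$ ($d = -9 - 1 = -10$)
$11 d - u = 11 \left(-10\right) - 981 = -110 - 981 = -1091$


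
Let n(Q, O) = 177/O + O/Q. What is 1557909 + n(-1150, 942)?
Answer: 281280355981/180550 ≈ 1.5579e+6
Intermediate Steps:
1557909 + n(-1150, 942) = 1557909 + (177/942 + 942/(-1150)) = 1557909 + (177*(1/942) + 942*(-1/1150)) = 1557909 + (59/314 - 471/575) = 1557909 - 113969/180550 = 281280355981/180550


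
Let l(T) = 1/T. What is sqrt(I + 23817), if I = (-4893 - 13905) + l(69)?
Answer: 2*sqrt(5973882)/69 ≈ 70.845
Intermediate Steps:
I = -1297061/69 (I = (-4893 - 13905) + 1/69 = -18798 + 1/69 = -1297061/69 ≈ -18798.)
sqrt(I + 23817) = sqrt(-1297061/69 + 23817) = sqrt(346312/69) = 2*sqrt(5973882)/69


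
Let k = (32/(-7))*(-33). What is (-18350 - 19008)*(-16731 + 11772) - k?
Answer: 1296807198/7 ≈ 1.8526e+8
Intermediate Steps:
k = 1056/7 (k = -⅐*32*(-33) = -32/7*(-33) = 1056/7 ≈ 150.86)
(-18350 - 19008)*(-16731 + 11772) - k = (-18350 - 19008)*(-16731 + 11772) - 1*1056/7 = -37358*(-4959) - 1056/7 = 185258322 - 1056/7 = 1296807198/7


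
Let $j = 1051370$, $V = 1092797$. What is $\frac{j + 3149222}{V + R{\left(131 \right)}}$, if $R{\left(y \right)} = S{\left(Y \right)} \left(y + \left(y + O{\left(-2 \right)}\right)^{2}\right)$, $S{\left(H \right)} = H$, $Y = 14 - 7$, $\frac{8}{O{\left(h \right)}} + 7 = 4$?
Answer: $\frac{37805328}{10881001} \approx 3.4744$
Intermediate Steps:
$O{\left(h \right)} = - \frac{8}{3}$ ($O{\left(h \right)} = \frac{8}{-7 + 4} = \frac{8}{-3} = 8 \left(- \frac{1}{3}\right) = - \frac{8}{3}$)
$Y = 7$
$R{\left(y \right)} = 7 y + 7 \left(- \frac{8}{3} + y\right)^{2}$ ($R{\left(y \right)} = 7 \left(y + \left(y - \frac{8}{3}\right)^{2}\right) = 7 \left(y + \left(- \frac{8}{3} + y\right)^{2}\right) = 7 y + 7 \left(- \frac{8}{3} + y\right)^{2}$)
$\frac{j + 3149222}{V + R{\left(131 \right)}} = \frac{1051370 + 3149222}{1092797 + \left(\frac{448}{9} + 7 \cdot 131^{2} - \frac{11921}{3}\right)} = \frac{4200592}{1092797 + \left(\frac{448}{9} + 7 \cdot 17161 - \frac{11921}{3}\right)} = \frac{4200592}{1092797 + \left(\frac{448}{9} + 120127 - \frac{11921}{3}\right)} = \frac{4200592}{1092797 + \frac{1045828}{9}} = \frac{4200592}{\frac{10881001}{9}} = 4200592 \cdot \frac{9}{10881001} = \frac{37805328}{10881001}$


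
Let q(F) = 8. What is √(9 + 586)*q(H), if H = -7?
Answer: 8*√595 ≈ 195.14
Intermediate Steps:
√(9 + 586)*q(H) = √(9 + 586)*8 = √595*8 = 8*√595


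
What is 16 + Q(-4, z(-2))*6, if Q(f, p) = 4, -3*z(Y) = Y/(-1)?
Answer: 40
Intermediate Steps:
z(Y) = Y/3 (z(Y) = -Y/(3*(-1)) = -Y*(-1)/3 = -(-1)*Y/3 = Y/3)
16 + Q(-4, z(-2))*6 = 16 + 4*6 = 16 + 24 = 40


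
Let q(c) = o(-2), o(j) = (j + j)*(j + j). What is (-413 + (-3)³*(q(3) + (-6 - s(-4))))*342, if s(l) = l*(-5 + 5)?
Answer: -233586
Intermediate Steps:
o(j) = 4*j² (o(j) = (2*j)*(2*j) = 4*j²)
q(c) = 16 (q(c) = 4*(-2)² = 4*4 = 16)
s(l) = 0 (s(l) = l*0 = 0)
(-413 + (-3)³*(q(3) + (-6 - s(-4))))*342 = (-413 + (-3)³*(16 + (-6 - 1*0)))*342 = (-413 - 27*(16 + (-6 + 0)))*342 = (-413 - 27*(16 - 6))*342 = (-413 - 27*10)*342 = (-413 - 270)*342 = -683*342 = -233586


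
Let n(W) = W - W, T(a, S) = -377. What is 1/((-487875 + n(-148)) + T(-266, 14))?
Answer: -1/488252 ≈ -2.0481e-6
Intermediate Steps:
n(W) = 0
1/((-487875 + n(-148)) + T(-266, 14)) = 1/((-487875 + 0) - 377) = 1/(-487875 - 377) = 1/(-488252) = -1/488252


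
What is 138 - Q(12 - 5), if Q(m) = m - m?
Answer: 138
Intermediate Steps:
Q(m) = 0
138 - Q(12 - 5) = 138 - 1*0 = 138 + 0 = 138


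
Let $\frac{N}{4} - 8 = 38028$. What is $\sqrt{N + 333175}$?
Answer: $\sqrt{485319} \approx 696.65$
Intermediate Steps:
$N = 152144$ ($N = 32 + 4 \cdot 38028 = 32 + 152112 = 152144$)
$\sqrt{N + 333175} = \sqrt{152144 + 333175} = \sqrt{485319}$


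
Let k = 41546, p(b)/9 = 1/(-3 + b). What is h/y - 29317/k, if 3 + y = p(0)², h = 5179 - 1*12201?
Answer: -145955957/124638 ≈ -1171.0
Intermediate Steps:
p(b) = 9/(-3 + b)
h = -7022 (h = 5179 - 12201 = -7022)
y = 6 (y = -3 + (9/(-3 + 0))² = -3 + (9/(-3))² = -3 + (9*(-⅓))² = -3 + (-3)² = -3 + 9 = 6)
h/y - 29317/k = -7022/6 - 29317/41546 = -7022*⅙ - 29317*1/41546 = -3511/3 - 29317/41546 = -145955957/124638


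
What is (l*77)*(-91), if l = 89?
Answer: -623623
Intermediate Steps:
(l*77)*(-91) = (89*77)*(-91) = 6853*(-91) = -623623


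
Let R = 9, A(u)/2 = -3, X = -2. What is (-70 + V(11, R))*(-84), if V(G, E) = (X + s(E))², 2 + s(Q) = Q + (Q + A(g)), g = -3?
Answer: 504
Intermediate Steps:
A(u) = -6 (A(u) = 2*(-3) = -6)
s(Q) = -8 + 2*Q (s(Q) = -2 + (Q + (Q - 6)) = -2 + (Q + (-6 + Q)) = -2 + (-6 + 2*Q) = -8 + 2*Q)
V(G, E) = (-10 + 2*E)² (V(G, E) = (-2 + (-8 + 2*E))² = (-10 + 2*E)²)
(-70 + V(11, R))*(-84) = (-70 + 4*(-5 + 9)²)*(-84) = (-70 + 4*4²)*(-84) = (-70 + 4*16)*(-84) = (-70 + 64)*(-84) = -6*(-84) = 504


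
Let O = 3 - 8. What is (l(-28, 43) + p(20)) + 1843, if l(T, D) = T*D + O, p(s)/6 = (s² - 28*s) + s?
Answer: -206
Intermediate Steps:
O = -5
p(s) = -162*s + 6*s² (p(s) = 6*((s² - 28*s) + s) = 6*(s² - 27*s) = -162*s + 6*s²)
l(T, D) = -5 + D*T (l(T, D) = T*D - 5 = D*T - 5 = -5 + D*T)
(l(-28, 43) + p(20)) + 1843 = ((-5 + 43*(-28)) + 6*20*(-27 + 20)) + 1843 = ((-5 - 1204) + 6*20*(-7)) + 1843 = (-1209 - 840) + 1843 = -2049 + 1843 = -206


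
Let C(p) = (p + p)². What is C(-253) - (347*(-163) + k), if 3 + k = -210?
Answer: 312810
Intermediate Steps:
k = -213 (k = -3 - 210 = -213)
C(p) = 4*p² (C(p) = (2*p)² = 4*p²)
C(-253) - (347*(-163) + k) = 4*(-253)² - (347*(-163) - 213) = 4*64009 - (-56561 - 213) = 256036 - 1*(-56774) = 256036 + 56774 = 312810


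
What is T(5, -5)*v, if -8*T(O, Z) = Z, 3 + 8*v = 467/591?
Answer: -3265/18912 ≈ -0.17264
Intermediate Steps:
v = -653/2364 (v = -3/8 + (467/591)/8 = -3/8 + (467*(1/591))/8 = -3/8 + (1/8)*(467/591) = -3/8 + 467/4728 = -653/2364 ≈ -0.27623)
T(O, Z) = -Z/8
T(5, -5)*v = -1/8*(-5)*(-653/2364) = (5/8)*(-653/2364) = -3265/18912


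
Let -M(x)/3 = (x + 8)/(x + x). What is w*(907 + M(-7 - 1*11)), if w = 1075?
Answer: 5844775/6 ≈ 9.7413e+5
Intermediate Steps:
M(x) = -3*(8 + x)/(2*x) (M(x) = -3*(x + 8)/(x + x) = -3*(8 + x)/(2*x))
w*(907 + M(-7 - 1*11)) = 1075*(907 + (-3/2 - 12/(-7 - 1*11))) = 1075*(907 + (-3/2 - 12/(-7 - 11))) = 1075*(907 + (-3/2 - 12/(-18))) = 1075*(907 + (-3/2 - 12*(-1/18))) = 1075*(907 + (-3/2 + ⅔)) = 1075*(907 - ⅚) = 1075*(5437/6) = 5844775/6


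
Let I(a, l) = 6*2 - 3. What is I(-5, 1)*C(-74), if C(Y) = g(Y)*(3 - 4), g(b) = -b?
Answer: -666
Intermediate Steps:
I(a, l) = 9 (I(a, l) = 12 - 3 = 9)
C(Y) = Y (C(Y) = (-Y)*(3 - 4) = -Y*(-1) = Y)
I(-5, 1)*C(-74) = 9*(-74) = -666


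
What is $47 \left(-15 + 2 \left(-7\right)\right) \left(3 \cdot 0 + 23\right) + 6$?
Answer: $-31343$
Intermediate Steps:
$47 \left(-15 + 2 \left(-7\right)\right) \left(3 \cdot 0 + 23\right) + 6 = 47 \left(-15 - 14\right) \left(0 + 23\right) + 6 = 47 \left(\left(-29\right) 23\right) + 6 = 47 \left(-667\right) + 6 = -31349 + 6 = -31343$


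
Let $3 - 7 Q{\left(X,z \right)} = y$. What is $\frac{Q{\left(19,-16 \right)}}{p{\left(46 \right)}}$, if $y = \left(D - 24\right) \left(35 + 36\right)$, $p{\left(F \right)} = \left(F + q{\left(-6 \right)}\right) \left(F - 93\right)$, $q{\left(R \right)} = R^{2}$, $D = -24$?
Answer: $- \frac{3411}{26978} \approx -0.12644$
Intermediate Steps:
$p{\left(F \right)} = \left(-93 + F\right) \left(36 + F\right)$ ($p{\left(F \right)} = \left(F + \left(-6\right)^{2}\right) \left(F - 93\right) = \left(F + 36\right) \left(-93 + F\right) = \left(36 + F\right) \left(-93 + F\right) = \left(-93 + F\right) \left(36 + F\right)$)
$y = -3408$ ($y = \left(-24 - 24\right) \left(35 + 36\right) = \left(-24 - 24\right) 71 = \left(-48\right) 71 = -3408$)
$Q{\left(X,z \right)} = \frac{3411}{7}$ ($Q{\left(X,z \right)} = \frac{3}{7} - - \frac{3408}{7} = \frac{3}{7} + \frac{3408}{7} = \frac{3411}{7}$)
$\frac{Q{\left(19,-16 \right)}}{p{\left(46 \right)}} = \frac{3411}{7 \left(-3348 + 46^{2} - 2622\right)} = \frac{3411}{7 \left(-3348 + 2116 - 2622\right)} = \frac{3411}{7 \left(-3854\right)} = \frac{3411}{7} \left(- \frac{1}{3854}\right) = - \frac{3411}{26978}$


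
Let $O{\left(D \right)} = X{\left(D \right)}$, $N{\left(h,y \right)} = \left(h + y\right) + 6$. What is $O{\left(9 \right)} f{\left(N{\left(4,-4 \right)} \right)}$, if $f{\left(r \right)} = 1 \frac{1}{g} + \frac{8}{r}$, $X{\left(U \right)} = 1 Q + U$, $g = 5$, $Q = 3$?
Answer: $\frac{92}{5} \approx 18.4$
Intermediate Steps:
$X{\left(U \right)} = 3 + U$ ($X{\left(U \right)} = 1 \cdot 3 + U = 3 + U$)
$N{\left(h,y \right)} = 6 + h + y$
$O{\left(D \right)} = 3 + D$
$f{\left(r \right)} = \frac{1}{5} + \frac{8}{r}$ ($f{\left(r \right)} = 1 \cdot \frac{1}{5} + \frac{8}{r} = \frac{1}{5} + \frac{8}{r}$)
$O{\left(9 \right)} f{\left(N{\left(4,-4 \right)} \right)} = \left(3 + 9\right) \frac{40 + \left(6 + 4 - 4\right)}{5 \left(6 + 4 - 4\right)} = 12 \frac{40 + 6}{5 \cdot 6} = 12 \cdot \frac{1}{5} \cdot \frac{1}{6} \cdot 46 = 12 \cdot \frac{23}{15} = \frac{92}{5}$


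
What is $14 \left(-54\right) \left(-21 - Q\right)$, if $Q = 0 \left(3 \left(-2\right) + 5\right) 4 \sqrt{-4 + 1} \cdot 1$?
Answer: $15876$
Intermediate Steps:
$Q = 0$ ($Q = 0 \left(-6 + 5\right) 4 \sqrt{-3} \cdot 1 = 0 \left(-1\right) 4 i \sqrt{3} \cdot 1 = 0 \cdot 4 i \sqrt{3} \cdot 1 = 0 \cdot 4 i \sqrt{3} = 0$)
$14 \left(-54\right) \left(-21 - Q\right) = 14 \left(-54\right) \left(-21 - 0\right) = - 756 \left(-21 + 0\right) = \left(-756\right) \left(-21\right) = 15876$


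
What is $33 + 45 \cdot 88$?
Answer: $3993$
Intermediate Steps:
$33 + 45 \cdot 88 = 33 + 3960 = 3993$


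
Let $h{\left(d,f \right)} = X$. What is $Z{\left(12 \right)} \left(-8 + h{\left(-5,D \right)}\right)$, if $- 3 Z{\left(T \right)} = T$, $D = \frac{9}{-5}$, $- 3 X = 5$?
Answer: $\frac{116}{3} \approx 38.667$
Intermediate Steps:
$X = - \frac{5}{3}$ ($X = \left(- \frac{1}{3}\right) 5 = - \frac{5}{3} \approx -1.6667$)
$D = - \frac{9}{5}$ ($D = 9 \left(- \frac{1}{5}\right) = - \frac{9}{5} \approx -1.8$)
$h{\left(d,f \right)} = - \frac{5}{3}$
$Z{\left(T \right)} = - \frac{T}{3}$
$Z{\left(12 \right)} \left(-8 + h{\left(-5,D \right)}\right) = \left(- \frac{1}{3}\right) 12 \left(-8 - \frac{5}{3}\right) = \left(-4\right) \left(- \frac{29}{3}\right) = \frac{116}{3}$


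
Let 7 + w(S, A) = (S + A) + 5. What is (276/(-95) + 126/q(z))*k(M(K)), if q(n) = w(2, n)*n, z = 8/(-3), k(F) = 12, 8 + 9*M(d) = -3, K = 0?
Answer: 135099/760 ≈ 177.76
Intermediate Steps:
M(d) = -11/9 (M(d) = -8/9 + (⅑)*(-3) = -8/9 - ⅓ = -11/9)
w(S, A) = -2 + A + S (w(S, A) = -7 + ((S + A) + 5) = -7 + ((A + S) + 5) = -7 + (5 + A + S) = -2 + A + S)
z = -8/3 (z = 8*(-⅓) = -8/3 ≈ -2.6667)
q(n) = n² (q(n) = (-2 + n + 2)*n = n*n = n²)
(276/(-95) + 126/q(z))*k(M(K)) = (276/(-95) + 126/((-8/3)²))*12 = (276*(-1/95) + 126/(64/9))*12 = (-276/95 + 126*(9/64))*12 = (-276/95 + 567/32)*12 = (45033/3040)*12 = 135099/760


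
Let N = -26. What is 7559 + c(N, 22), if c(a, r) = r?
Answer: 7581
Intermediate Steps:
7559 + c(N, 22) = 7559 + 22 = 7581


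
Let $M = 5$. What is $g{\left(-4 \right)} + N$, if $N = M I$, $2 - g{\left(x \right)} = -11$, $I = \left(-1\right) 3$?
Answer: $-2$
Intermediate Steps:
$I = -3$
$g{\left(x \right)} = 13$ ($g{\left(x \right)} = 2 - -11 = 2 + 11 = 13$)
$N = -15$ ($N = 5 \left(-3\right) = -15$)
$g{\left(-4 \right)} + N = 13 - 15 = -2$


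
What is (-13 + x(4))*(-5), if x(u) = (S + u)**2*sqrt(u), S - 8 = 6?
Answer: -3175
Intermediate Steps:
S = 14 (S = 8 + 6 = 14)
x(u) = sqrt(u)*(14 + u)**2 (x(u) = (14 + u)**2*sqrt(u) = sqrt(u)*(14 + u)**2)
(-13 + x(4))*(-5) = (-13 + sqrt(4)*(14 + 4)**2)*(-5) = (-13 + 2*18**2)*(-5) = (-13 + 2*324)*(-5) = (-13 + 648)*(-5) = 635*(-5) = -3175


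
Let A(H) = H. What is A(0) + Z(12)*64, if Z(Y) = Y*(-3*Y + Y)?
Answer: -18432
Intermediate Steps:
Z(Y) = -2*Y² (Z(Y) = Y*(-2*Y) = -2*Y²)
A(0) + Z(12)*64 = 0 - 2*12²*64 = 0 - 2*144*64 = 0 - 288*64 = 0 - 18432 = -18432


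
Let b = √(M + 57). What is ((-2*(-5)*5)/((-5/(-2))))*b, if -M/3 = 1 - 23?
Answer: 20*√123 ≈ 221.81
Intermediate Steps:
M = 66 (M = -3*(1 - 23) = -3*(-22) = 66)
b = √123 (b = √(66 + 57) = √123 ≈ 11.091)
((-2*(-5)*5)/((-5/(-2))))*b = ((-2*(-5)*5)/((-5/(-2))))*√123 = ((10*5)/((-5*(-1)/2)))*√123 = (50/((-1*(-5/2))))*√123 = (50/(5/2))*√123 = (50*(⅖))*√123 = 20*√123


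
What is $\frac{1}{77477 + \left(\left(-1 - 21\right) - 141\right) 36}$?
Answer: $\frac{1}{71609} \approx 1.3965 \cdot 10^{-5}$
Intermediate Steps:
$\frac{1}{77477 + \left(\left(-1 - 21\right) - 141\right) 36} = \frac{1}{77477 + \left(-22 - 141\right) 36} = \frac{1}{77477 - 5868} = \frac{1}{71609}$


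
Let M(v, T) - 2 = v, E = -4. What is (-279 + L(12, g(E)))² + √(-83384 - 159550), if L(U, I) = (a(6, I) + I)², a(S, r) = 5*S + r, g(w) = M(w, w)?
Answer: 157609 + I*√242934 ≈ 1.5761e+5 + 492.88*I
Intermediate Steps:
M(v, T) = 2 + v
g(w) = 2 + w
a(S, r) = r + 5*S
L(U, I) = (30 + 2*I)² (L(U, I) = ((I + 5*6) + I)² = ((I + 30) + I)² = ((30 + I) + I)² = (30 + 2*I)²)
(-279 + L(12, g(E)))² + √(-83384 - 159550) = (-279 + 4*(15 + (2 - 4))²)² + √(-83384 - 159550) = (-279 + 4*(15 - 2)²)² + √(-242934) = (-279 + 4*13²)² + I*√242934 = (-279 + 4*169)² + I*√242934 = (-279 + 676)² + I*√242934 = 397² + I*√242934 = 157609 + I*√242934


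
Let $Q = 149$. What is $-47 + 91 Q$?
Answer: $13512$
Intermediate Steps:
$-47 + 91 Q = -47 + 91 \cdot 149 = -47 + 13559 = 13512$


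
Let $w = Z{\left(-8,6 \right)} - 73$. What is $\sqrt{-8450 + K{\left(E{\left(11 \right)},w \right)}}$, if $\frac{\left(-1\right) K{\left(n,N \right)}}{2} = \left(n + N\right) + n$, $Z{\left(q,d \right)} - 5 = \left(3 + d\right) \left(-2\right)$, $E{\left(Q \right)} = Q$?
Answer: $i \sqrt{8322} \approx 91.225 i$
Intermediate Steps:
$Z{\left(q,d \right)} = -1 - 2 d$ ($Z{\left(q,d \right)} = 5 + \left(3 + d\right) \left(-2\right) = 5 - \left(6 + 2 d\right) = -1 - 2 d$)
$w = -86$ ($w = \left(-1 - 12\right) - 73 = -13 - 73 = -86$)
$K{\left(n,N \right)} = - 4 n - 2 N$ ($K{\left(n,N \right)} = - 2 \left(\left(n + N\right) + n\right) = - 2 \left(\left(N + n\right) + n\right) = - 2 \left(N + 2 n\right) = - 4 n - 2 N$)
$\sqrt{-8450 + K{\left(E{\left(11 \right)},w \right)}} = \sqrt{-8450 - -128} = \sqrt{-8450 + \left(-44 + 172\right)} = \sqrt{-8450 + 128} = \sqrt{-8322} = i \sqrt{8322}$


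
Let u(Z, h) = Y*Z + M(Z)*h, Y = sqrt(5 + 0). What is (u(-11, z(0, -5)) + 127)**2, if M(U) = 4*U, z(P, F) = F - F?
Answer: 16734 - 2794*sqrt(5) ≈ 10486.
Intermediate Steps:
z(P, F) = 0
Y = sqrt(5) ≈ 2.2361
u(Z, h) = Z*sqrt(5) + 4*Z*h (u(Z, h) = sqrt(5)*Z + (4*Z)*h = Z*sqrt(5) + 4*Z*h)
(u(-11, z(0, -5)) + 127)**2 = (-11*(sqrt(5) + 4*0) + 127)**2 = (-11*(sqrt(5) + 0) + 127)**2 = (-11*sqrt(5) + 127)**2 = (127 - 11*sqrt(5))**2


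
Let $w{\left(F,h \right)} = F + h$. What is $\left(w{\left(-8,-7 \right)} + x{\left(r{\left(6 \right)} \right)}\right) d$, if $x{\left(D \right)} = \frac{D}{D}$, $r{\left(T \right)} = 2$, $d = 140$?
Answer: $-1960$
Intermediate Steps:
$x{\left(D \right)} = 1$
$\left(w{\left(-8,-7 \right)} + x{\left(r{\left(6 \right)} \right)}\right) d = \left(\left(-8 - 7\right) + 1\right) 140 = \left(-15 + 1\right) 140 = \left(-14\right) 140 = -1960$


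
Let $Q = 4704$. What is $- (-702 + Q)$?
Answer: $-4002$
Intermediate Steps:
$- (-702 + Q) = - (-702 + 4704) = \left(-1\right) 4002 = -4002$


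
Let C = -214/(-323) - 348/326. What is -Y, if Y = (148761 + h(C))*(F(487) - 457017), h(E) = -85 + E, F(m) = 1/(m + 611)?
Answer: 1963968468190524830/28904301 ≈ 6.7947e+10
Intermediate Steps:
F(m) = 1/(611 + m)
C = -21320/52649 (C = -214*(-1/323) - 348*1/326 = 214/323 - 174/163 = -21320/52649 ≈ -0.40495)
Y = -1963968468190524830/28904301 (Y = (148761 + (-85 - 21320/52649))*(1/(611 + 487) - 457017) = (148761 - 4496485/52649)*(1/1098 - 457017) = 7827621404*(1/1098 - 457017)/52649 = (7827621404/52649)*(-501804665/1098) = -1963968468190524830/28904301 ≈ -6.7947e+10)
-Y = -1*(-1963968468190524830/28904301) = 1963968468190524830/28904301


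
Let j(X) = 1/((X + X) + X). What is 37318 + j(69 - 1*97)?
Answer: 3134711/84 ≈ 37318.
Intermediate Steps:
j(X) = 1/(3*X) (j(X) = 1/(2*X + X) = 1/(3*X))
37318 + j(69 - 1*97) = 37318 + 1/(3*(69 - 1*97)) = 37318 + 1/(3*(69 - 97)) = 37318 + (⅓)/(-28) = 37318 + (⅓)*(-1/28) = 37318 - 1/84 = 3134711/84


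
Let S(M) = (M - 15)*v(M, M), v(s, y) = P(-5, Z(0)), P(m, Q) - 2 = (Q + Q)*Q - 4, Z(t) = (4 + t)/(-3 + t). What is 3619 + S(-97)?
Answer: 31003/9 ≈ 3444.8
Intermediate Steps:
Z(t) = (4 + t)/(-3 + t)
P(m, Q) = -2 + 2*Q**2 (P(m, Q) = 2 + ((Q + Q)*Q - 4) = 2 + ((2*Q)*Q - 4) = 2 + (2*Q**2 - 4) = 2 + (-4 + 2*Q**2) = -2 + 2*Q**2)
v(s, y) = 14/9 (v(s, y) = -2 + 2*((4 + 0)/(-3 + 0))**2 = -2 + 2*(4/(-3))**2 = -2 + 2*(-1/3*4)**2 = -2 + 2*(-4/3)**2 = -2 + 2*(16/9) = -2 + 32/9 = 14/9)
S(M) = -70/3 + 14*M/9 (S(M) = (M - 15)*(14/9) = (-15 + M)*(14/9) = -70/3 + 14*M/9)
3619 + S(-97) = 3619 + (-70/3 + (14/9)*(-97)) = 3619 + (-70/3 - 1358/9) = 3619 - 1568/9 = 31003/9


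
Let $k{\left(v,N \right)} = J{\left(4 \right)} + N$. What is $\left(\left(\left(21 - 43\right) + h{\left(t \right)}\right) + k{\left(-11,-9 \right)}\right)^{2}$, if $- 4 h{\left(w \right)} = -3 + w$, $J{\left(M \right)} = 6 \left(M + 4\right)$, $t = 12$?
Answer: $\frac{3481}{16} \approx 217.56$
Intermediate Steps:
$J{\left(M \right)} = 24 + 6 M$ ($J{\left(M \right)} = 6 \left(4 + M\right) = 24 + 6 M$)
$h{\left(w \right)} = \frac{3}{4} - \frac{w}{4}$ ($h{\left(w \right)} = - \frac{-3 + w}{4} = \frac{3}{4} - \frac{w}{4}$)
$k{\left(v,N \right)} = 48 + N$ ($k{\left(v,N \right)} = \left(24 + 6 \cdot 4\right) + N = \left(24 + 24\right) + N = 48 + N$)
$\left(\left(\left(21 - 43\right) + h{\left(t \right)}\right) + k{\left(-11,-9 \right)}\right)^{2} = \left(\left(\left(21 - 43\right) + \left(\frac{3}{4} - 3\right)\right) + \left(48 - 9\right)\right)^{2} = \left(\left(-22 + \left(\frac{3}{4} - 3\right)\right) + 39\right)^{2} = \left(\left(-22 - \frac{9}{4}\right) + 39\right)^{2} = \left(- \frac{97}{4} + 39\right)^{2} = \left(\frac{59}{4}\right)^{2} = \frac{3481}{16}$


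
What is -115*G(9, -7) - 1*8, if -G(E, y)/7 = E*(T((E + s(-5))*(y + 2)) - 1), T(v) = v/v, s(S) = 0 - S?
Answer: -8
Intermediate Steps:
s(S) = -S
T(v) = 1
G(E, y) = 0 (G(E, y) = -7*E*(1 - 1) = -7*E*0 = -7*0 = 0)
-115*G(9, -7) - 1*8 = -115*0 - 1*8 = 0 - 8 = -8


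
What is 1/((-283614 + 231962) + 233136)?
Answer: 1/181484 ≈ 5.5101e-6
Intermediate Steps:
1/((-283614 + 231962) + 233136) = 1/(-51652 + 233136) = 1/181484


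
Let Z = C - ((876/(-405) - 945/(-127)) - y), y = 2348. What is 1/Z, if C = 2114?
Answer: 17145/76410499 ≈ 0.00022438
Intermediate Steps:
Z = 76410499/17145 (Z = 2114 - ((876/(-405) - 945/(-127)) - 1*2348) = 2114 - ((876*(-1/405) - 945*(-1/127)) - 2348) = 2114 - ((-292/135 + 945/127) - 2348) = 2114 - (90491/17145 - 2348) = 2114 - 1*(-40165969/17145) = 2114 + 40165969/17145 = 76410499/17145 ≈ 4456.7)
1/Z = 1/(76410499/17145) = 17145/76410499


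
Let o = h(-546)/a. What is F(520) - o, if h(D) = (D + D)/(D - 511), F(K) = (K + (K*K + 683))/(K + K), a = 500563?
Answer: 20529116123599/78608413520 ≈ 261.16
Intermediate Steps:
F(K) = (683 + K + K**2)/(2*K) (F(K) = (K + (K**2 + 683))/((2*K)) = (K + (683 + K**2))*(1/(2*K)) = (683 + K + K**2)*(1/(2*K)) = (683 + K + K**2)/(2*K))
h(D) = 2*D/(-511 + D) (h(D) = (2*D)/(-511 + D) = 2*D/(-511 + D))
o = 156/75585013 (o = (2*(-546)/(-511 - 546))/500563 = (2*(-546)/(-1057))*(1/500563) = (2*(-546)*(-1/1057))*(1/500563) = (156/151)*(1/500563) = 156/75585013 ≈ 2.0639e-6)
F(520) - o = (1/2)*(683 + 520*(1 + 520))/520 - 1*156/75585013 = (1/2)*(1/520)*(683 + 520*521) - 156/75585013 = (1/2)*(1/520)*(683 + 270920) - 156/75585013 = (1/2)*(1/520)*271603 - 156/75585013 = 271603/1040 - 156/75585013 = 20529116123599/78608413520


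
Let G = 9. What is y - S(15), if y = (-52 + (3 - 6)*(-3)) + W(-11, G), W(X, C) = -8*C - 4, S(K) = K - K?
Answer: -119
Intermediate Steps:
S(K) = 0
W(X, C) = -4 - 8*C
y = -119 (y = (-52 + (3 - 6)*(-3)) + (-4 - 8*9) = (-52 - 3*(-3)) + (-4 - 72) = (-52 + 9) - 76 = -43 - 76 = -119)
y - S(15) = -119 - 1*0 = -119 + 0 = -119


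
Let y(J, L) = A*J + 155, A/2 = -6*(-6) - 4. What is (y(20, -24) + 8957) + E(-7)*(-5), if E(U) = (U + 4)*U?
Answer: 10287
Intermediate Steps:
E(U) = U*(4 + U) (E(U) = (4 + U)*U = U*(4 + U))
A = 64 (A = 2*(-6*(-6) - 4) = 2*(36 - 4) = 2*32 = 64)
y(J, L) = 155 + 64*J (y(J, L) = 64*J + 155 = 155 + 64*J)
(y(20, -24) + 8957) + E(-7)*(-5) = ((155 + 64*20) + 8957) - 7*(4 - 7)*(-5) = ((155 + 1280) + 8957) - 7*(-3)*(-5) = (1435 + 8957) + 21*(-5) = 10392 - 105 = 10287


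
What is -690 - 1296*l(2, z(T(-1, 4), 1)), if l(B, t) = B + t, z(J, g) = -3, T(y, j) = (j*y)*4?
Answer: 606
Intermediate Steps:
T(y, j) = 4*j*y
-690 - 1296*l(2, z(T(-1, 4), 1)) = -690 - 1296*(2 - 3) = -690 - 1296*(-1) = -690 + 1296 = 606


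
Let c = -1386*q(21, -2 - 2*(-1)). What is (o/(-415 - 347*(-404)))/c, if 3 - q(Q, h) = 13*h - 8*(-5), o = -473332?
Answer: -236666/3583919493 ≈ -6.6036e-5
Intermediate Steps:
q(Q, h) = -37 - 13*h (q(Q, h) = 3 - (13*h - 8*(-5)) = 3 - (13*h + 40) = 3 - (40 + 13*h) = 3 + (-40 - 13*h) = -37 - 13*h)
c = 51282 (c = -1386*(-37 - 13*(-2 - 2*(-1))) = -1386*(-37 - 13*(-2 + 2)) = -1386*(-37 - 13*0) = -1386*(-37 + 0) = -1386*(-37) = 51282)
(o/(-415 - 347*(-404)))/c = -473332/(-415 - 347*(-404))/51282 = -473332/(-415 + 140188)*(1/51282) = -473332/139773*(1/51282) = -473332*1/139773*(1/51282) = -473332/139773*1/51282 = -236666/3583919493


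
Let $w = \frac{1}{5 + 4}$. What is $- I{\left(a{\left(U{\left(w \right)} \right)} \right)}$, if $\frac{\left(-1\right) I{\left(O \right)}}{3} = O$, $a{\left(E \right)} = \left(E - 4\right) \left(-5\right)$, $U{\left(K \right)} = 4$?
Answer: $0$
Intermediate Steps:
$w = \frac{1}{9} \approx 0.11111$
$a{\left(E \right)} = 20 - 5 E$ ($a{\left(E \right)} = \left(-4 + E\right) \left(-5\right) = 20 - 5 E$)
$I{\left(O \right)} = - 3 O$
$- I{\left(a{\left(U{\left(w \right)} \right)} \right)} = - \left(-3\right) \left(20 - 20\right) = - \left(-3\right) 0 = \left(-1\right) 0 = 0$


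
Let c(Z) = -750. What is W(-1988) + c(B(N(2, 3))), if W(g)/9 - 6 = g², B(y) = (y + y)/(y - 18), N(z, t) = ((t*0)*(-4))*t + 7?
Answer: 35568600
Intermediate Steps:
N(z, t) = 7 (N(z, t) = (0*(-4))*t + 7 = 0*t + 7 = 0 + 7 = 7)
B(y) = 2*y/(-18 + y) (B(y) = (2*y)/(-18 + y) = 2*y/(-18 + y))
W(g) = 54 + 9*g²
W(-1988) + c(B(N(2, 3))) = (54 + 9*(-1988)²) - 750 = (54 + 9*3952144) - 750 = (54 + 35569296) - 750 = 35569350 - 750 = 35568600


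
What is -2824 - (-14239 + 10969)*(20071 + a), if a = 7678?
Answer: 90736406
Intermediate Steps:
-2824 - (-14239 + 10969)*(20071 + a) = -2824 - (-14239 + 10969)*(20071 + 7678) = -2824 - (-3270)*27749 = -2824 - 1*(-90739230) = -2824 + 90739230 = 90736406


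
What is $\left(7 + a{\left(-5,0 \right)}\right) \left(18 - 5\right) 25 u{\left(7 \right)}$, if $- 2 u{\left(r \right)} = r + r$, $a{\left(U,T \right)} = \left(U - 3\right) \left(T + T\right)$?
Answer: $-15925$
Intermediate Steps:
$a{\left(U,T \right)} = 2 T \left(-3 + U\right)$ ($a{\left(U,T \right)} = \left(-3 + U\right) 2 T = 2 T \left(-3 + U\right)$)
$u{\left(r \right)} = - r$ ($u{\left(r \right)} = - \frac{r + r}{2} = - \frac{2 r}{2} = - r$)
$\left(7 + a{\left(-5,0 \right)}\right) \left(18 - 5\right) 25 u{\left(7 \right)} = \left(7 + 2 \cdot 0 \left(-3 - 5\right)\right) \left(18 - 5\right) 25 \left(\left(-1\right) 7\right) = \left(7 + 2 \cdot 0 \left(-8\right)\right) 13 \cdot 25 \left(-7\right) = \left(7 + 0\right) 13 \cdot 25 \left(-7\right) = 7 \cdot 13 \cdot 25 \left(-7\right) = 91 \cdot 25 \left(-7\right) = 2275 \left(-7\right) = -15925$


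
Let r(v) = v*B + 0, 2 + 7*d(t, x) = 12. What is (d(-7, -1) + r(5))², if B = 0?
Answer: 100/49 ≈ 2.0408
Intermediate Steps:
d(t, x) = 10/7 (d(t, x) = -2/7 + (⅐)*12 = -2/7 + 12/7 = 10/7)
r(v) = 0 (r(v) = v*0 + 0 = 0 + 0 = 0)
(d(-7, -1) + r(5))² = (10/7 + 0)² = (10/7)² = 100/49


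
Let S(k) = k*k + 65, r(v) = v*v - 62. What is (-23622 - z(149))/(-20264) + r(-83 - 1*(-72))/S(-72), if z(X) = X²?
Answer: 241720503/106365736 ≈ 2.2725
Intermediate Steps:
r(v) = -62 + v² (r(v) = v² - 62 = -62 + v²)
S(k) = 65 + k² (S(k) = k² + 65 = 65 + k²)
(-23622 - z(149))/(-20264) + r(-83 - 1*(-72))/S(-72) = (-23622 - 1*149²)/(-20264) + (-62 + (-83 - 1*(-72))²)/(65 + (-72)²) = (-23622 - 1*22201)*(-1/20264) + (-62 + (-83 + 72)²)/(65 + 5184) = (-23622 - 22201)*(-1/20264) + (-62 + (-11)²)/5249 = -45823*(-1/20264) + (-62 + 121)*(1/5249) = 45823/20264 + 59*(1/5249) = 45823/20264 + 59/5249 = 241720503/106365736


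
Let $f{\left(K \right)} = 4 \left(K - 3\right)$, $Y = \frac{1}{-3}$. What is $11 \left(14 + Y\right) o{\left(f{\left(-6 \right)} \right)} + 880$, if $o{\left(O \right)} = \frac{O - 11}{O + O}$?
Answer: $\frac{211277}{216} \approx 978.13$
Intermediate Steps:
$Y = - \frac{1}{3} \approx -0.33333$
$f{\left(K \right)} = -12 + 4 K$ ($f{\left(K \right)} = 4 \left(-3 + K\right) = -12 + 4 K$)
$o{\left(O \right)} = \frac{-11 + O}{2 O}$
$11 \left(14 + Y\right) o{\left(f{\left(-6 \right)} \right)} + 880 = 11 \left(14 - \frac{1}{3}\right) \frac{-11 + \left(-12 + 4 \left(-6\right)\right)}{2 \left(-12 + 4 \left(-6\right)\right)} + 880 = 11 \cdot \frac{41}{3} \frac{-11 - 36}{2 \left(-12 - 24\right)} + 880 = \frac{451 \frac{-11 - 36}{2 \left(-36\right)}}{3} + 880 = \frac{451 \cdot \frac{1}{2} \left(- \frac{1}{36}\right) \left(-47\right)}{3} + 880 = \frac{451}{3} \cdot \frac{47}{72} + 880 = \frac{21197}{216} + 880 = \frac{211277}{216}$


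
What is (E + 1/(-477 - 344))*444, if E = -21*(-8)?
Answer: 61239588/821 ≈ 74592.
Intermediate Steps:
E = 168
(E + 1/(-477 - 344))*444 = (168 + 1/(-477 - 344))*444 = (168 + 1/(-821))*444 = (168 - 1/821)*444 = (137927/821)*444 = 61239588/821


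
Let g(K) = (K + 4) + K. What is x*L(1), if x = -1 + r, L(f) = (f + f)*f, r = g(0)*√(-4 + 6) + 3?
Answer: 4 + 8*√2 ≈ 15.314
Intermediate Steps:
g(K) = 4 + 2*K (g(K) = (4 + K) + K = 4 + 2*K)
r = 3 + 4*√2 (r = (4 + 2*0)*√(-4 + 6) + 3 = (4 + 0)*√2 + 3 = 4*√2 + 3 = 3 + 4*√2 ≈ 8.6569)
L(f) = 2*f² (L(f) = (2*f)*f = 2*f²)
x = 2 + 4*√2 (x = -1 + (3 + 4*√2) = 2 + 4*√2 ≈ 7.6569)
x*L(1) = (2 + 4*√2)*(2*1²) = (2 + 4*√2)*(2*1) = (2 + 4*√2)*2 = 4 + 8*√2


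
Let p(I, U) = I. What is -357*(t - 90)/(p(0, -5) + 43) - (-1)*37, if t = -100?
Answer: 69421/43 ≈ 1614.4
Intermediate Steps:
-357*(t - 90)/(p(0, -5) + 43) - (-1)*37 = -357*(-100 - 90)/(0 + 43) - (-1)*37 = -357/(43/(-190)) - 1*(-37) = -357/(43*(-1/190)) + 37 = -357/(-43/190) + 37 = -357*(-190/43) + 37 = 67830/43 + 37 = 69421/43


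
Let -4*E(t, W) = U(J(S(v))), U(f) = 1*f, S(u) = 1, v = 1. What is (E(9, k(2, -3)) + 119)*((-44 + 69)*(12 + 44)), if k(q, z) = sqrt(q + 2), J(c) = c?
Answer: 166250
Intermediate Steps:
k(q, z) = sqrt(2 + q)
U(f) = f
E(t, W) = -1/4 (E(t, W) = -1/4*1 = -1/4)
(E(9, k(2, -3)) + 119)*((-44 + 69)*(12 + 44)) = (-1/4 + 119)*((-44 + 69)*(12 + 44)) = 475*(25*56)/4 = (475/4)*1400 = 166250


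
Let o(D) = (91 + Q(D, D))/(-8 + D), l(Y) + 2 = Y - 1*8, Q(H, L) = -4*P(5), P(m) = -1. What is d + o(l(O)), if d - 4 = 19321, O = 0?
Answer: 347755/18 ≈ 19320.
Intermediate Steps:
Q(H, L) = 4 (Q(H, L) = -4*(-1) = 4)
l(Y) = -10 + Y (l(Y) = -2 + (Y - 1*8) = -2 + (Y - 8) = -2 + (-8 + Y) = -10 + Y)
d = 19325 (d = 4 + 19321 = 19325)
o(D) = 95/(-8 + D) (o(D) = (91 + 4)/(-8 + D) = 95/(-8 + D))
d + o(l(O)) = 19325 + 95/(-8 + (-10 + 0)) = 19325 + 95/(-8 - 10) = 19325 + 95/(-18) = 19325 + 95*(-1/18) = 19325 - 95/18 = 347755/18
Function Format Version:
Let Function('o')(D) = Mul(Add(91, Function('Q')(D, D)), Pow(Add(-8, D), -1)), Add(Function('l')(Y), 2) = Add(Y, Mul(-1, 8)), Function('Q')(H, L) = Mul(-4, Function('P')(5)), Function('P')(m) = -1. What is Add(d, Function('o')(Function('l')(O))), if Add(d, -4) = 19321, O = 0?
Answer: Rational(347755, 18) ≈ 19320.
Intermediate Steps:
Function('Q')(H, L) = 4 (Function('Q')(H, L) = Mul(-4, -1) = 4)
Function('l')(Y) = Add(-10, Y) (Function('l')(Y) = Add(-2, Add(Y, Mul(-1, 8))) = Add(-2, Add(Y, -8)) = Add(-2, Add(-8, Y)) = Add(-10, Y))
d = 19325 (d = Add(4, 19321) = 19325)
Function('o')(D) = Mul(95, Pow(Add(-8, D), -1)) (Function('o')(D) = Mul(Add(91, 4), Pow(Add(-8, D), -1)) = Mul(95, Pow(Add(-8, D), -1)))
Add(d, Function('o')(Function('l')(O))) = Add(19325, Mul(95, Pow(Add(-8, Add(-10, 0)), -1))) = Add(19325, Mul(95, Pow(Add(-8, -10), -1))) = Add(19325, Mul(95, Pow(-18, -1))) = Add(19325, Mul(95, Rational(-1, 18))) = Add(19325, Rational(-95, 18)) = Rational(347755, 18)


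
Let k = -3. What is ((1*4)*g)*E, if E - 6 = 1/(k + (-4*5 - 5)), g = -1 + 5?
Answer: 668/7 ≈ 95.429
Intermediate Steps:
g = 4
E = 167/28 (E = 6 + 1/(-3 + (-4*5 - 5)) = 6 + 1/(-3 + (-20 - 5)) = 6 + 1/(-3 - 25) = 6 + 1/(-28) = 6 - 1/28 = 167/28 ≈ 5.9643)
((1*4)*g)*E = ((1*4)*4)*(167/28) = (4*4)*(167/28) = 16*(167/28) = 668/7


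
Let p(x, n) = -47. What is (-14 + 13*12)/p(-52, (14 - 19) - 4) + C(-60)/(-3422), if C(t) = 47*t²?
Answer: -4219162/80417 ≈ -52.466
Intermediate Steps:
(-14 + 13*12)/p(-52, (14 - 19) - 4) + C(-60)/(-3422) = (-14 + 13*12)/(-47) + (47*(-60)²)/(-3422) = (-14 + 156)*(-1/47) + (47*3600)*(-1/3422) = 142*(-1/47) + 169200*(-1/3422) = -142/47 - 84600/1711 = -4219162/80417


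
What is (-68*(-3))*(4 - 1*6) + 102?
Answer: -306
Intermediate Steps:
(-68*(-3))*(4 - 1*6) + 102 = 204*(4 - 6) + 102 = 204*(-2) + 102 = -408 + 102 = -306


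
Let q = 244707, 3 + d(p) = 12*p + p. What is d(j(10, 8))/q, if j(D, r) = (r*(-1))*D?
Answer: -1043/244707 ≈ -0.0042622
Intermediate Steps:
j(D, r) = -D*r (j(D, r) = (-r)*D = -D*r)
d(p) = -3 + 13*p (d(p) = -3 + (12*p + p) = -3 + 13*p)
d(j(10, 8))/q = (-3 + 13*(-1*10*8))/244707 = (-3 + 13*(-80))*(1/244707) = (-3 - 1040)*(1/244707) = -1043*1/244707 = -1043/244707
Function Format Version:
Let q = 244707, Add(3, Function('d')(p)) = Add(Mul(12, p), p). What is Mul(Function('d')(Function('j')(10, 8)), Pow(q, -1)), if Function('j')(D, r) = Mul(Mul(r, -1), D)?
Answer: Rational(-1043, 244707) ≈ -0.0042622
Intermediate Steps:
Function('j')(D, r) = Mul(-1, D, r) (Function('j')(D, r) = Mul(Mul(-1, r), D) = Mul(-1, D, r))
Function('d')(p) = Add(-3, Mul(13, p)) (Function('d')(p) = Add(-3, Add(Mul(12, p), p)) = Add(-3, Mul(13, p)))
Mul(Function('d')(Function('j')(10, 8)), Pow(q, -1)) = Mul(Add(-3, Mul(13, Mul(-1, 10, 8))), Pow(244707, -1)) = Mul(Add(-3, Mul(13, -80)), Rational(1, 244707)) = Mul(Add(-3, -1040), Rational(1, 244707)) = Mul(-1043, Rational(1, 244707)) = Rational(-1043, 244707)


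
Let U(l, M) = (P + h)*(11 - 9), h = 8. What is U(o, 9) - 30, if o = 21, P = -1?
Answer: -16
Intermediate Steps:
U(l, M) = 14 (U(l, M) = (-1 + 8)*(11 - 9) = 7*2 = 14)
U(o, 9) - 30 = 14 - 30 = -16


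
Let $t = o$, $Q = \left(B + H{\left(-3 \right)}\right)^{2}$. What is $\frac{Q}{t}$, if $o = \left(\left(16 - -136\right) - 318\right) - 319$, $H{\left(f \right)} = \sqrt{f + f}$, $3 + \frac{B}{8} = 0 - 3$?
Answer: $- \frac{2298}{485} + \frac{96 i \sqrt{6}}{485} \approx -4.7381 + 0.48485 i$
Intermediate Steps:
$B = -48$ ($B = -24 + 8 \left(0 - 3\right) = -24 + 8 \left(-3\right) = -24 - 24 = -48$)
$H{\left(f \right)} = \sqrt{2} \sqrt{f}$ ($H{\left(f \right)} = \sqrt{2 f} = \sqrt{2} \sqrt{f}$)
$o = -485$ ($o = \left(\left(16 + 136\right) - 318\right) - 319 = \left(152 - 318\right) - 319 = -166 - 319 = -485$)
$Q = \left(-48 + i \sqrt{6}\right)^{2}$ ($Q = \left(-48 + \sqrt{2} \sqrt{-3}\right)^{2} = \left(-48 + \sqrt{2} i \sqrt{3}\right)^{2} = \left(-48 + i \sqrt{6}\right)^{2} \approx 2298.0 - 235.15 i$)
$t = -485$
$\frac{Q}{t} = \frac{\left(48 - i \sqrt{6}\right)^{2}}{-485} = \left(48 - i \sqrt{6}\right)^{2} \left(- \frac{1}{485}\right) = - \frac{\left(48 - i \sqrt{6}\right)^{2}}{485}$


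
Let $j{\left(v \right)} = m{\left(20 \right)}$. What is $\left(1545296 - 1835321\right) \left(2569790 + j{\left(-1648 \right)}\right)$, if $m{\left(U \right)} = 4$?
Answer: $-745304504850$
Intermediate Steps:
$j{\left(v \right)} = 4$
$\left(1545296 - 1835321\right) \left(2569790 + j{\left(-1648 \right)}\right) = \left(1545296 - 1835321\right) \left(2569790 + 4\right) = \left(-290025\right) 2569794 = -745304504850$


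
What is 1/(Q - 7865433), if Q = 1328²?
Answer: -1/6101849 ≈ -1.6388e-7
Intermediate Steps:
Q = 1763584
1/(Q - 7865433) = 1/(1763584 - 7865433) = 1/(-6101849) = -1/6101849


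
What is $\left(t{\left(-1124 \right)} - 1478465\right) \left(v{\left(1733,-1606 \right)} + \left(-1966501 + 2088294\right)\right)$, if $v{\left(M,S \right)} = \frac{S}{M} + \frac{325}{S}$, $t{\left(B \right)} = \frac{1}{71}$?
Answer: $- \frac{17791059101401222371}{98803529} \approx -1.8007 \cdot 10^{11}$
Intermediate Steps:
$t{\left(B \right)} = \frac{1}{71}$
$v{\left(M,S \right)} = \frac{325}{S} + \frac{S}{M}$
$\left(t{\left(-1124 \right)} - 1478465\right) \left(v{\left(1733,-1606 \right)} + \left(-1966501 + 2088294\right)\right) = \left(\frac{1}{71} - 1478465\right) \left(\left(\frac{325}{-1606} - \frac{1606}{1733}\right) + \left(-1966501 + 2088294\right)\right) = - \frac{104971014 \left(\left(325 \left(- \frac{1}{1606}\right) - \frac{1606}{1733}\right) + 121793\right)}{71} = - \frac{104971014 \left(\left(- \frac{325}{1606} - \frac{1606}{1733}\right) + 121793\right)}{71} = - \frac{104971014 \left(- \frac{3142461}{2783198} + 121793\right)}{71} = \left(- \frac{104971014}{71}\right) \frac{338970891553}{2783198} = - \frac{17791059101401222371}{98803529}$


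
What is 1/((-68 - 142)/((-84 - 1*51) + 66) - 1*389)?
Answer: -23/8877 ≈ -0.0025910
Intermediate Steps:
1/((-68 - 142)/((-84 - 1*51) + 66) - 1*389) = 1/(-210/((-84 - 51) + 66) - 389) = 1/(-210/(-135 + 66) - 389) = 1/(-210/(-69) - 389) = 1/(-210*(-1/69) - 389) = 1/(70/23 - 389) = 1/(-8877/23) = -23/8877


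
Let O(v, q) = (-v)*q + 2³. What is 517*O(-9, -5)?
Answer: -19129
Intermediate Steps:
O(v, q) = 8 - q*v (O(v, q) = -q*v + 8 = 8 - q*v)
517*O(-9, -5) = 517*(8 - 1*(-5)*(-9)) = 517*(8 - 45) = 517*(-37) = -19129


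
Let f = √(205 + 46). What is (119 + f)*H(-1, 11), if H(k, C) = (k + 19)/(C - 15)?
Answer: -1071/2 - 9*√251/2 ≈ -606.79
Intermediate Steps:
H(k, C) = (19 + k)/(-15 + C)
f = √251 ≈ 15.843
(119 + f)*H(-1, 11) = (119 + √251)*((19 - 1)/(-15 + 11)) = (119 + √251)*(18/(-4)) = (119 + √251)*(-¼*18) = (119 + √251)*(-9/2) = -1071/2 - 9*√251/2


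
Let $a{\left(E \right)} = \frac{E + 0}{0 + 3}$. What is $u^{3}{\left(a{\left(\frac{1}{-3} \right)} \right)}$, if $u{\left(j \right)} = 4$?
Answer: $64$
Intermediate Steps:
$a{\left(E \right)} = \frac{E}{3}$
$u^{3}{\left(a{\left(\frac{1}{-3} \right)} \right)} = 4^{3} = 64$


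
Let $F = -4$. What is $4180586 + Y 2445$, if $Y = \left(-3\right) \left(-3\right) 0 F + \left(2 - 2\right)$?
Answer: $4180586$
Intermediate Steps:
$Y = 0$ ($Y = \left(-3\right) \left(-3\right) 0 \left(-4\right) + \left(2 - 2\right) = 9 \cdot 0 \left(-4\right) + 0 = 0 \left(-4\right) + 0 = 0 + 0 = 0$)
$4180586 + Y 2445 = 4180586 + 0 \cdot 2445 = 4180586 + 0 = 4180586$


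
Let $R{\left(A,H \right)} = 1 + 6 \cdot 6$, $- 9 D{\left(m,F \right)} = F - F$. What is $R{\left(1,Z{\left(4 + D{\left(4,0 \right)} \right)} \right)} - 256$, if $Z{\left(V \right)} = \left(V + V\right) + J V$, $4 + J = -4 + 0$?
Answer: $-219$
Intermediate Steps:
$D{\left(m,F \right)} = 0$ ($D{\left(m,F \right)} = - \frac{F - F}{9} = \left(- \frac{1}{9}\right) 0 = 0$)
$J = -8$ ($J = -4 + \left(-4 + 0\right) = -4 - 4 = -8$)
$Z{\left(V \right)} = - 6 V$ ($Z{\left(V \right)} = \left(V + V\right) - 8 V = 2 V - 8 V = - 6 V$)
$R{\left(A,H \right)} = 37$ ($R{\left(A,H \right)} = 1 + 36 = 37$)
$R{\left(1,Z{\left(4 + D{\left(4,0 \right)} \right)} \right)} - 256 = 37 - 256 = -219$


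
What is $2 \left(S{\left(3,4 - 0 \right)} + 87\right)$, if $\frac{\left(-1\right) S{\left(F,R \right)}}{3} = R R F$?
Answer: $-114$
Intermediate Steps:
$S{\left(F,R \right)} = - 3 F R^{2}$ ($S{\left(F,R \right)} = - 3 R R F = - 3 R^{2} F = - 3 F R^{2}$)
$2 \left(S{\left(3,4 - 0 \right)} + 87\right) = 2 \left(\left(-3\right) 3 \left(4 - 0\right)^{2} + 87\right) = 2 \left(\left(-3\right) 3 \left(4 + 0\right)^{2} + 87\right) = 2 \left(\left(-3\right) 3 \cdot 4^{2} + 87\right) = 2 \left(\left(-3\right) 3 \cdot 16 + 87\right) = 2 \left(-144 + 87\right) = 2 \left(-57\right) = -114$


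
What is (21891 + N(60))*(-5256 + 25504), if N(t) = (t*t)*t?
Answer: 4816816968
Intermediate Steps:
N(t) = t**3 (N(t) = t**2*t = t**3)
(21891 + N(60))*(-5256 + 25504) = (21891 + 60**3)*(-5256 + 25504) = (21891 + 216000)*20248 = 237891*20248 = 4816816968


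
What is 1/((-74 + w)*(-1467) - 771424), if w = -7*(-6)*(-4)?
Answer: -1/416410 ≈ -2.4015e-6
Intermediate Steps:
w = -168 (w = 42*(-4) = -168)
1/((-74 + w)*(-1467) - 771424) = 1/((-74 - 168)*(-1467) - 771424) = 1/(-242*(-1467) - 771424) = 1/(355014 - 771424) = 1/(-416410) = -1/416410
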